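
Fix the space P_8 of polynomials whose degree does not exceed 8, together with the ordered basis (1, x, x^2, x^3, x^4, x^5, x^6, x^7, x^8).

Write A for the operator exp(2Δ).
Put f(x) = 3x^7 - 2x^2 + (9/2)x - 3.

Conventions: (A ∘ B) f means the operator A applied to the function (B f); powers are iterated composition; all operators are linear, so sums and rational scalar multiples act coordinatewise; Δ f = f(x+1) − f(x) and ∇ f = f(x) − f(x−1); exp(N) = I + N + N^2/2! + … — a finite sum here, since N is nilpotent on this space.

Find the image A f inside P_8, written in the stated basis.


order-1 term: 42x^6 + 126x^5 + 210x^4 + 210x^3 + 126x^2 + 34x + 11
order-2 term: 252x^5 + 1260x^4 + 2940x^3 + 3780x^2 + 2604x + 748
order-3 term: 840x^4 + 5040x^3 + 12600x^2 + 15120x + 7224
order-4 term: 1680x^3 + 10080x^2 + 21840x + 16800
order-5 term: 2016x^2 + 10080x + 13440
order-6 term: 1344x + 4032
order-7 term: 384
the series for exp(2Δ) f terminates at order 7
exp(2Δ) f = 3x^7 + 42x^6 + 378x^5 + 2310x^4 + 9870x^3 + 28600x^2 + (102053/2)x + 42636

g(x) = 3x^7 + 42x^6 + 378x^5 + 2310x^4 + 9870x^3 + 28600x^2 + (102053/2)x + 42636


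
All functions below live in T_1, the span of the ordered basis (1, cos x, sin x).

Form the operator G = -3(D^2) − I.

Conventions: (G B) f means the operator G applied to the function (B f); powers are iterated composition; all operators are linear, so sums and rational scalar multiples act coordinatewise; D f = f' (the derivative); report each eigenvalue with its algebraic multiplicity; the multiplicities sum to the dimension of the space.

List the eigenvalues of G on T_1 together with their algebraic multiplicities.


image of 1: -1
image of cos x: 2cos x
image of sin x: 2sin x
the matrix is diagonal; its diagonal is (-1, 2, 2)
for a triangular matrix the eigenvalues are the diagonal entries, with algebraic multiplicity their repetition count

λ = -1 (multiplicity 1), λ = 2 (multiplicity 2)


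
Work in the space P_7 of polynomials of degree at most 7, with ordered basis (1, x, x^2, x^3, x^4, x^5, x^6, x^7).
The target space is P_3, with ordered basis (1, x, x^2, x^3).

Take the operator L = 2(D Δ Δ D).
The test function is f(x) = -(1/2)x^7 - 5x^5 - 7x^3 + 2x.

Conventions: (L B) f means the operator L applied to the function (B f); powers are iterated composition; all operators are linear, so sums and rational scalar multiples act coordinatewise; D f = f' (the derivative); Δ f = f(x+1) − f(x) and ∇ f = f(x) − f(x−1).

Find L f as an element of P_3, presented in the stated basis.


g(x) = -840x^3 - 2520x^2 - 4140x - 2460

D f = -(7/2)x^6 - 25x^4 - 21x^2 + 2
Δ D f = -21x^5 - (105/2)x^4 - 170x^3 - (405/2)x^2 - 163x - 99/2
Δ Δ D f = -105x^4 - 420x^3 - 1035x^2 - 1230x - 609
D Δ Δ D f = -420x^3 - 1260x^2 - 2070x - 1230
(2(D Δ Δ D)) f = -840x^3 - 2520x^2 - 4140x - 2460


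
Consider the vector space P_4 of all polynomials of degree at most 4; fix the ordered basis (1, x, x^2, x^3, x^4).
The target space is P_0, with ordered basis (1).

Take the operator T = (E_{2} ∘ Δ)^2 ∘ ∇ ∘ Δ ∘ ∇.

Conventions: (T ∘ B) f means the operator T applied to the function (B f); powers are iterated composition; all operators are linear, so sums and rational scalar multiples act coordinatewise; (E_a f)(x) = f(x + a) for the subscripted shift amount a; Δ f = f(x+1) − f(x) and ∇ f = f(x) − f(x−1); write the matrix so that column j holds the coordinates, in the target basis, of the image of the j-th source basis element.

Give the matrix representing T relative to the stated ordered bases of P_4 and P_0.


the matrix is [[0, 0, 0, 0, 0]] (rows listed top to bottom)

image of 1: 0
image of x: 0
image of x^2: 0
image of x^3: 0
image of x^4: 0
each image's coordinates form column j of the matrix


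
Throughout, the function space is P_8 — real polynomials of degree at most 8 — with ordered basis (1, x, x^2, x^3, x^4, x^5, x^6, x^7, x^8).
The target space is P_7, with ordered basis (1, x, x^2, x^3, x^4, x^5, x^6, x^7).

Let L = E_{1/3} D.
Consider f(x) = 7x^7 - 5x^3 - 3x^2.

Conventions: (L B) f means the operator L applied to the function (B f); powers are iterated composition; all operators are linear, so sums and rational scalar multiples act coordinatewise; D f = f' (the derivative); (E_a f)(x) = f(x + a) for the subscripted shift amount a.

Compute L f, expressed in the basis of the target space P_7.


D f = 49x^6 - 15x^2 - 6x
E_{1/3} D f = 49x^6 + 98x^5 + (245/3)x^4 + (980/27)x^3 - (160/27)x^2 - (1198/81)x - 2624/729

g(x) = 49x^6 + 98x^5 + (245/3)x^4 + (980/27)x^3 - (160/27)x^2 - (1198/81)x - 2624/729


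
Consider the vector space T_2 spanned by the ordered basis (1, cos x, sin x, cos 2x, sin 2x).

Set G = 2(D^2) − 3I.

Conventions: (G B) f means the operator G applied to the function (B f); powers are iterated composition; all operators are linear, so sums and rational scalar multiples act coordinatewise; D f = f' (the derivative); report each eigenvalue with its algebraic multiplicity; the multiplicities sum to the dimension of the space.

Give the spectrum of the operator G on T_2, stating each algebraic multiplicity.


λ = -11 (multiplicity 2), λ = -5 (multiplicity 2), λ = -3 (multiplicity 1)

image of 1: -3
image of cos x: -5cos x
image of sin x: -5sin x
image of cos 2x: -11cos 2x
image of sin 2x: -11sin 2x
the matrix is diagonal; its diagonal is (-3, -5, -5, -11, -11)
for a triangular matrix the eigenvalues are the diagonal entries, with algebraic multiplicity their repetition count


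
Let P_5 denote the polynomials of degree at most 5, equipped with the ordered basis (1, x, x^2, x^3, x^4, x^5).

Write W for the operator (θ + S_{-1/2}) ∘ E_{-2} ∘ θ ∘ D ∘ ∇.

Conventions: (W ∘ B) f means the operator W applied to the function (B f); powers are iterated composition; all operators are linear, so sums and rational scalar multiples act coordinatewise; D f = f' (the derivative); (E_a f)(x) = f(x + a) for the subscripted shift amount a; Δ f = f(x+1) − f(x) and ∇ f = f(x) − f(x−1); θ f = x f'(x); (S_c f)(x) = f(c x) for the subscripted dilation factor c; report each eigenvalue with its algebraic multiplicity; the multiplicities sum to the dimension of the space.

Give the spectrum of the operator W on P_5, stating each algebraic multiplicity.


image of 1: 0
image of x: 0
image of x^2: 0
image of x^3: 3x - 12
image of x^4: 54x^2 - 54x + 120
image of x^5: (345/2)x^3 - 945x^2 + 490x - 760
the matrix is upper triangular; its diagonal is (0, 0, 0, 0, 0, 0)
for a triangular matrix the eigenvalues are the diagonal entries, with algebraic multiplicity their repetition count

λ = 0 (multiplicity 6)


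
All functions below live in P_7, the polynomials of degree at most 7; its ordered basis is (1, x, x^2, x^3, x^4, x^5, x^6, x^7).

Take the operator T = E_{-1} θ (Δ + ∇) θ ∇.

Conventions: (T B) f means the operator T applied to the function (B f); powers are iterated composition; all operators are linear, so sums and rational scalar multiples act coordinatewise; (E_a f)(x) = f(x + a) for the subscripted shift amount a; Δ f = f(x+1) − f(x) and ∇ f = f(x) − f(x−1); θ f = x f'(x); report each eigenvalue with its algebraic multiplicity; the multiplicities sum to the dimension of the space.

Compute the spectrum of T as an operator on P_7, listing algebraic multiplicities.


λ = 0 (multiplicity 8)

image of 1: 0
image of x: 0
image of x^2: 0
image of x^3: 24x - 24
image of x^4: 144x^2 - 336x + 192
image of x^5: 480x^3 - 1800x^2 + 2400x - 1080
image of x^6: 1200x^4 - 6240x^3 + 13440x^2 - 13560x + 5160
image of x^7: 2520x^5 - 16800x^4 + 50400x^3 - 81060x^2 + 67312x - 22372
the matrix is upper triangular; its diagonal is (0, 0, 0, 0, 0, 0, 0, 0)
for a triangular matrix the eigenvalues are the diagonal entries, with algebraic multiplicity their repetition count


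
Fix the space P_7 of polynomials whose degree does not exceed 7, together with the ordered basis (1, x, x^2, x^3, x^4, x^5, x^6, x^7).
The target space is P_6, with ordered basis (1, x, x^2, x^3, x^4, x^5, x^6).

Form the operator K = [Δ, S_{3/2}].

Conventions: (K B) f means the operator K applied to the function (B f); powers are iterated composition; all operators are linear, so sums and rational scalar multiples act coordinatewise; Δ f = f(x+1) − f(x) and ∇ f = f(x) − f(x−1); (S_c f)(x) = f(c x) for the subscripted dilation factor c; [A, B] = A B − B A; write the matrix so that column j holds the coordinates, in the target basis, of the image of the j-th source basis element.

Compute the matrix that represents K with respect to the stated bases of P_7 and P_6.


image of 1: 0
image of x: 1/2
image of x^2: (3/2)x + 5/4
image of x^3: (27/8)x^2 + (45/8)x + 19/8
image of x^4: (27/4)x^3 + (135/8)x^2 + (57/4)x + 65/16
image of x^5: (405/32)x^4 + (675/16)x^3 + (855/16)x^2 + (975/32)x + 211/32
image of x^6: (729/32)x^5 + (6075/64)x^4 + (2565/16)x^3 + (8775/64)x^2 + (1899/32)x + 665/64
image of x^7: (5103/128)x^6 + (25515/128)x^5 + (53865/128)x^4 + (61425/128)x^3 + (39879/128)x^2 + (13965/128)x + 2059/128
each image's coordinates form column j of the matrix

the matrix is [[0, 1/2, 5/4, 19/8, 65/16, 211/32, 665/64, 2059/128]; [0, 0, 3/2, 45/8, 57/4, 975/32, 1899/32, 13965/128]; [0, 0, 0, 27/8, 135/8, 855/16, 8775/64, 39879/128]; [0, 0, 0, 0, 27/4, 675/16, 2565/16, 61425/128]; [0, 0, 0, 0, 0, 405/32, 6075/64, 53865/128]; [0, 0, 0, 0, 0, 0, 729/32, 25515/128]; [0, 0, 0, 0, 0, 0, 0, 5103/128]] (rows listed top to bottom)


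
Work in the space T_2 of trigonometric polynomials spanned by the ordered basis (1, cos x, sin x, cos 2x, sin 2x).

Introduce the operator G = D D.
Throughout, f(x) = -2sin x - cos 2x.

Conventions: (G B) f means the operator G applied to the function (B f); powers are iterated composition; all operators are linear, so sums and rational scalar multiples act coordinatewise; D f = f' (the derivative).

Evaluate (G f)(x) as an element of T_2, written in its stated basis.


the result is g(x) = 2sin x + 4cos 2x

D f = -2cos x + 2sin 2x
D D f = 2sin x + 4cos 2x


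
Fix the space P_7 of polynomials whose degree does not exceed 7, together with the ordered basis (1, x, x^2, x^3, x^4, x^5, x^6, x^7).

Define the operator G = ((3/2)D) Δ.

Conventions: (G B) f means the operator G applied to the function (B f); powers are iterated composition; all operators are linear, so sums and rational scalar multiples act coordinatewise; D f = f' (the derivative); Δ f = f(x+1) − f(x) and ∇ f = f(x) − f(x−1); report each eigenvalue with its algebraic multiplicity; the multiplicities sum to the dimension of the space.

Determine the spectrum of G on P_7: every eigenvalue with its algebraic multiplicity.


λ = 0 (multiplicity 8)

image of 1: 0
image of x: 0
image of x^2: 3
image of x^3: 9x + 9/2
image of x^4: 18x^2 + 18x + 6
image of x^5: 30x^3 + 45x^2 + 30x + 15/2
image of x^6: 45x^4 + 90x^3 + 90x^2 + 45x + 9
image of x^7: 63x^5 + (315/2)x^4 + 210x^3 + (315/2)x^2 + 63x + 21/2
the matrix is upper triangular; its diagonal is (0, 0, 0, 0, 0, 0, 0, 0)
for a triangular matrix the eigenvalues are the diagonal entries, with algebraic multiplicity their repetition count


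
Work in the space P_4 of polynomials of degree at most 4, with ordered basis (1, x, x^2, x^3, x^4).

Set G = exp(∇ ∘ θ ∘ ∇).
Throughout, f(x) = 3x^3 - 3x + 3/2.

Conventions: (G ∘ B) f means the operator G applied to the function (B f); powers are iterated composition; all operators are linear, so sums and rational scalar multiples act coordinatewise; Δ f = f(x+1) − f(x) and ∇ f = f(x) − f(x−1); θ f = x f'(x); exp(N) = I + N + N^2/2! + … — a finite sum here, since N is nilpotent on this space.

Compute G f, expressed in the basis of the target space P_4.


g(x) = 3x^3 + 33x - 51/2

order-1 term: 36x - 27
the series for exp(∇ ∘ θ ∘ ∇) f terminates at order 1
exp(∇ ∘ θ ∘ ∇) f = 3x^3 + 33x - 51/2


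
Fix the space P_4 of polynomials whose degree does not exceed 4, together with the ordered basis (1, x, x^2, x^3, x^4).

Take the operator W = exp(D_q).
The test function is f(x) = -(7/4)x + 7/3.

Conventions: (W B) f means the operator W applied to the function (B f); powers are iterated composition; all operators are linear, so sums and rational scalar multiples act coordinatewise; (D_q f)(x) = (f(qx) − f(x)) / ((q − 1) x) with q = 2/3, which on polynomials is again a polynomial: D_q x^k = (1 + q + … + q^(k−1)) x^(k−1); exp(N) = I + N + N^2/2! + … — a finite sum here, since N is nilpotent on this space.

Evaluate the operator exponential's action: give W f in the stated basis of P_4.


the result is g(x) = -(7/4)x + 7/12

order-1 term: -7/4
the series for exp(D_q) f terminates at order 1
exp(D_q) f = -(7/4)x + 7/12


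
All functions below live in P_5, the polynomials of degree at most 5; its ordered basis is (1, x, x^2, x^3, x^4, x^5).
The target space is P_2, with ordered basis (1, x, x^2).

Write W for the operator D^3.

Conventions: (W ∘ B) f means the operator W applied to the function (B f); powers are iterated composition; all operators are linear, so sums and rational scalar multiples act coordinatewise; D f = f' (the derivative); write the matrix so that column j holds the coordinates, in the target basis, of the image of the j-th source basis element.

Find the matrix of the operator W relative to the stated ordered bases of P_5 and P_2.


the matrix is [[0, 0, 0, 6, 0, 0]; [0, 0, 0, 0, 24, 0]; [0, 0, 0, 0, 0, 60]] (rows listed top to bottom)

image of 1: 0
image of x: 0
image of x^2: 0
image of x^3: 6
image of x^4: 24x
image of x^5: 60x^2
each image's coordinates form column j of the matrix


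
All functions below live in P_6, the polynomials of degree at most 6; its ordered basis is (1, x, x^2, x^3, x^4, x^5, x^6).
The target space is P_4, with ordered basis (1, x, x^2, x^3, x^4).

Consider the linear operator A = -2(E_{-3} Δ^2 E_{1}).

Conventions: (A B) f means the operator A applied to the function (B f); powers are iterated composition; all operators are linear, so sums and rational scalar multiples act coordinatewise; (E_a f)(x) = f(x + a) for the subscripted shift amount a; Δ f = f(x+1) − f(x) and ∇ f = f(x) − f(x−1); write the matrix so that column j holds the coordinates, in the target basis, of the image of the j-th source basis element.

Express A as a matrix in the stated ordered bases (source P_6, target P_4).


image of 1: 0
image of x: 0
image of x^2: -4
image of x^3: -12x + 12
image of x^4: -24x^2 + 48x - 28
image of x^5: -40x^3 + 120x^2 - 140x + 60
image of x^6: -60x^4 + 240x^3 - 420x^2 + 360x - 124
each image's coordinates form column j of the matrix

the matrix is [[0, 0, -4, 12, -28, 60, -124]; [0, 0, 0, -12, 48, -140, 360]; [0, 0, 0, 0, -24, 120, -420]; [0, 0, 0, 0, 0, -40, 240]; [0, 0, 0, 0, 0, 0, -60]] (rows listed top to bottom)


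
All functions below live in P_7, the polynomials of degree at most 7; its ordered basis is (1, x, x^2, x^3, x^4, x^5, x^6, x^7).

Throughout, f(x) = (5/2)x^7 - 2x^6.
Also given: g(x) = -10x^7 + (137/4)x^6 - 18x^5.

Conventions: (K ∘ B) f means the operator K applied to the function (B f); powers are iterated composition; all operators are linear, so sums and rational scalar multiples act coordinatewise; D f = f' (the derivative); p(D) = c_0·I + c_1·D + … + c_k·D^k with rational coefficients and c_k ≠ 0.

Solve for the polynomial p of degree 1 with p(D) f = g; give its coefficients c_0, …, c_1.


D^0 f = (5/2)x^7 - 2x^6
D^1 f = (35/2)x^6 - 12x^5
matching coefficients of g against c_0 f + c_1 Df + … from the top degree down determines the c_i
solution: c_0 = -4, c_1 = 3/2

p(D) = -4·I + (3/2)·D, i.e. c_0 = -4, c_1 = 3/2


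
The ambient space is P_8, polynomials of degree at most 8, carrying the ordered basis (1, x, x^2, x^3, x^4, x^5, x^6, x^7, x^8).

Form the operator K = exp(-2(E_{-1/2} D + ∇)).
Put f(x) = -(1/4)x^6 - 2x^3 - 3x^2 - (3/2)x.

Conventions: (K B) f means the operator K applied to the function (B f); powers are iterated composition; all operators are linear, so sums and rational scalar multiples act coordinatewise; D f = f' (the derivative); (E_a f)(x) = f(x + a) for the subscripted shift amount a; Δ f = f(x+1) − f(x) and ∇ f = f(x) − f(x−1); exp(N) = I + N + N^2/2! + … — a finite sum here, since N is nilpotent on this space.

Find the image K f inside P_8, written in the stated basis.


the result is g(x) = -(1/4)x^6 + 6x^5 - 75x^4 + (1151/2)x^3 - (11121/4)x^2 + (125799/16)x - 321247/32

order-1 term: 6x^5 - 15x^4 + (35/2)x^3 + (51/4)x^2 + (63/16)x + 13/32
order-2 term: -60x^4 + 240x^3 - 390x^2 + 204x - 347/8
order-3 term: 320x^3 - 1440x^2 + 2280x - 1132
order-4 term: -960x^2 + 3840x - 4000
order-5 term: 1536x - 3840
order-6 term: -1024
the series for exp(-2(E_{-1/2} D + ∇)) f terminates at order 6
exp(-2(E_{-1/2} D + ∇)) f = -(1/4)x^6 + 6x^5 - 75x^4 + (1151/2)x^3 - (11121/4)x^2 + (125799/16)x - 321247/32


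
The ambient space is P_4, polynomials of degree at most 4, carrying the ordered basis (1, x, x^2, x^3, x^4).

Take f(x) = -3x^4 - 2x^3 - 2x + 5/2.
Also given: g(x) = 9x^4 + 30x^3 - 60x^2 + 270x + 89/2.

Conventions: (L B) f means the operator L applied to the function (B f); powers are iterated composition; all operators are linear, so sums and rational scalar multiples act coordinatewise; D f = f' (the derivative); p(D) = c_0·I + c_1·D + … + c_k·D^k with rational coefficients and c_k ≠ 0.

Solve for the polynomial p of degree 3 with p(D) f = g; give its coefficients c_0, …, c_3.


c_0 = -3, c_1 = -2, c_2 = 2, c_3 = -4

D^0 f = -3x^4 - 2x^3 - 2x + 5/2
D^1 f = -12x^3 - 6x^2 - 2
D^2 f = -36x^2 - 12x
D^3 f = -72x - 12
matching coefficients of g against c_0 f + c_1 Df + … from the top degree down determines the c_i
solution: c_0 = -3, c_1 = -2, c_2 = 2, c_3 = -4


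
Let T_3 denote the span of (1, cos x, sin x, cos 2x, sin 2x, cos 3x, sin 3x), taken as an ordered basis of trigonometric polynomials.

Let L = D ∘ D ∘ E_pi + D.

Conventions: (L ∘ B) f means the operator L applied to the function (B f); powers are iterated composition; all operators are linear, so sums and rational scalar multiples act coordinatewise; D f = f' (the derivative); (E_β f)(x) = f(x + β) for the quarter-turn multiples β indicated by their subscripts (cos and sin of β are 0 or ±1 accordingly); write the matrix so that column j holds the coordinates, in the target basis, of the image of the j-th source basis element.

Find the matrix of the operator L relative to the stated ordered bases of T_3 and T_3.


the matrix is [[0, 0, 0, 0, 0, 0, 0]; [0, 1, 1, 0, 0, 0, 0]; [0, -1, 1, 0, 0, 0, 0]; [0, 0, 0, -4, 2, 0, 0]; [0, 0, 0, -2, -4, 0, 0]; [0, 0, 0, 0, 0, 9, 3]; [0, 0, 0, 0, 0, -3, 9]] (rows listed top to bottom)

image of 1: 0
image of cos x: cos x - sin x
image of sin x: cos x + sin x
image of cos 2x: -4cos 2x - 2sin 2x
image of sin 2x: 2cos 2x - 4sin 2x
image of cos 3x: 9cos 3x - 3sin 3x
image of sin 3x: 3cos 3x + 9sin 3x
each image's coordinates form column j of the matrix


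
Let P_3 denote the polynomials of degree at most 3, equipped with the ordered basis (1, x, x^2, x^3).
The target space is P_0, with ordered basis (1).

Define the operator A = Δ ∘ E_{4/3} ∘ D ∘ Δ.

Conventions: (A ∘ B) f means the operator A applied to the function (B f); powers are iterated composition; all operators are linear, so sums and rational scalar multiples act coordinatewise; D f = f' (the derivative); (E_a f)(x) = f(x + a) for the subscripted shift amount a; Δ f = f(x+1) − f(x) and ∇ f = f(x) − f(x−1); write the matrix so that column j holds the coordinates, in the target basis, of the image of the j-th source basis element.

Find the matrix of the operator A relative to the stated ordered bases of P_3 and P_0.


the matrix is [[0, 0, 0, 6]] (rows listed top to bottom)

image of 1: 0
image of x: 0
image of x^2: 0
image of x^3: 6
each image's coordinates form column j of the matrix


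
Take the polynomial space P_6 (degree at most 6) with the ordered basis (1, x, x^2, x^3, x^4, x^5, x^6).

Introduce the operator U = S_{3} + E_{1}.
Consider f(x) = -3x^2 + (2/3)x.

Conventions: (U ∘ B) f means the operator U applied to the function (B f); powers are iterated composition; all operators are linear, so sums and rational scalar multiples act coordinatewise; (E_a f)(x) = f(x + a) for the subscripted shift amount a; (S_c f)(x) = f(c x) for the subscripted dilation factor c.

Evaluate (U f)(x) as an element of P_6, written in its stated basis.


S_{3} f = -27x^2 + 2x
E_{1} f = -3x^2 - (16/3)x - 7/3
(S_{3} + E_{1}) f = -30x^2 - (10/3)x - 7/3

the result is g(x) = -30x^2 - (10/3)x - 7/3


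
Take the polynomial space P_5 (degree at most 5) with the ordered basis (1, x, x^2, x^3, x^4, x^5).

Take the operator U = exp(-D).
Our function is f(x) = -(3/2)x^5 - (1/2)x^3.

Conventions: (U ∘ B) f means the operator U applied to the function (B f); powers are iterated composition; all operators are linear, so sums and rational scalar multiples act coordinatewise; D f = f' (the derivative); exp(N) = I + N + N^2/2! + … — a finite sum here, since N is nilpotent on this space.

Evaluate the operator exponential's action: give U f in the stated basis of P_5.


the image equals g(x) = -(3/2)x^5 + (15/2)x^4 - (31/2)x^3 + (33/2)x^2 - 9x + 2

order-1 term: (15/2)x^4 + (3/2)x^2
order-2 term: -15x^3 - (3/2)x
order-3 term: 15x^2 + 1/2
order-4 term: -(15/2)x
order-5 term: 3/2
the series for exp(-D) f terminates at order 5
exp(-D) f = -(3/2)x^5 + (15/2)x^4 - (31/2)x^3 + (33/2)x^2 - 9x + 2


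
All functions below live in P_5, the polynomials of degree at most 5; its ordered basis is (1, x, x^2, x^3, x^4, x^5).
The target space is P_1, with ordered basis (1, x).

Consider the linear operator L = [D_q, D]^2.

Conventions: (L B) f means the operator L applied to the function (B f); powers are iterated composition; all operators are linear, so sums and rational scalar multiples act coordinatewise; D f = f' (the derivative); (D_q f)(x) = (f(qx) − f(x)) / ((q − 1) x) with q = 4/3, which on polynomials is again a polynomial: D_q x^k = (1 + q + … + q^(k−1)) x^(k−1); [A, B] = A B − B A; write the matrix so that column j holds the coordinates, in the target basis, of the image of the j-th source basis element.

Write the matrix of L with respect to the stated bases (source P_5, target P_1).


the matrix is [[0, 0, 0, 0, 1, 0]; [0, 0, 0, 0, 0, 5489/729]] (rows listed top to bottom)

image of 1: 0
image of x: 0
image of x^2: 0
image of x^3: 0
image of x^4: 1
image of x^5: (5489/729)x
each image's coordinates form column j of the matrix


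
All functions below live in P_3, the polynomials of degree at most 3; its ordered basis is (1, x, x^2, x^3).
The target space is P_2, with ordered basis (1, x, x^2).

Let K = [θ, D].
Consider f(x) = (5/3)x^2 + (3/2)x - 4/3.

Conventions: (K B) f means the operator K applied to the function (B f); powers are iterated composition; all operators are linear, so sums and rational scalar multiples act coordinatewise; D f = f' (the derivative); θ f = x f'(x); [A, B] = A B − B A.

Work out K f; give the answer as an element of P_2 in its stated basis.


D f = (10/3)x + 3/2
θ D f = (10/3)x
θ f = (10/3)x^2 + (3/2)x
D θ f = (20/3)x + 3/2
[θ, D] f = -(10/3)x - 3/2

the image equals g(x) = -(10/3)x - 3/2


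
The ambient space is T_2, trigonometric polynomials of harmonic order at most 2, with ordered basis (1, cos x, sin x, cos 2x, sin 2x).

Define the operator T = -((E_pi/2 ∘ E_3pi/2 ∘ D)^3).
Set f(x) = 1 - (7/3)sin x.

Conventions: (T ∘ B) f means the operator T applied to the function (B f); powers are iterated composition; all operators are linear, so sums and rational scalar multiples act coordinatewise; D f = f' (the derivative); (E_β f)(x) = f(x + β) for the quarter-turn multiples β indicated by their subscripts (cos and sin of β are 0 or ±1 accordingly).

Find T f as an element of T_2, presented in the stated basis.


D f = -(7/3)cos x
E_3pi/2 D f = -(7/3)sin x
E_pi/2 E_3pi/2 D f = -(7/3)cos x
D (E_pi/2 ∘ E_3pi/2 ∘ D) f = (7/3)sin x
E_3pi/2 D (E_pi/2 ∘ E_3pi/2 ∘ D) f = -(7/3)cos x
E_pi/2 E_3pi/2 D (E_pi/2 ∘ E_3pi/2 ∘ D) f = (7/3)sin x
D (E_pi/2 ∘ E_3pi/2 ∘ D) (E_pi/2 ∘ E_3pi/2 ∘ D) f = (7/3)cos x
E_3pi/2 D (E_pi/2 ∘ E_3pi/2 ∘ D) (E_pi/2 ∘ E_3pi/2 ∘ D) f = (7/3)sin x
E_pi/2 E_3pi/2 D (E_pi/2 ∘ E_3pi/2 ∘ D) (E_pi/2 ∘ E_3pi/2 ∘ D) f = (7/3)cos x
(-((E_pi/2 ∘ E_3pi/2 ∘ D)^3)) f = -(7/3)cos x

the result is g(x) = -(7/3)cos x


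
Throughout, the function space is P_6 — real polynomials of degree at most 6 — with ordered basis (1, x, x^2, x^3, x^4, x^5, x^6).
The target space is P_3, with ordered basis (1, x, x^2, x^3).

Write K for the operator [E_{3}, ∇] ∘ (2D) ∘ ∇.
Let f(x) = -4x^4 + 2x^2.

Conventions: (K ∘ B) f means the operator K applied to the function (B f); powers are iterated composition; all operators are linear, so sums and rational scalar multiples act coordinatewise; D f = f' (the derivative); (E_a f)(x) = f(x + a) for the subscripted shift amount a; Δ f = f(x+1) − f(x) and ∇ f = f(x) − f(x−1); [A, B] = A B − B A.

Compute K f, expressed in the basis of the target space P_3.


the image equals g(x) = 0

∇ f = -16x^3 + 24x^2 - 12x + 2
D ∇ f = -48x^2 + 48x - 12
(2D) ∇ f = -96x^2 + 96x - 24
∇ (2D) ∇ f = -192x + 192
E_{3} ∇ (2D) ∇ f = -192x - 384
E_{3} (2D) ∇ f = -96x^2 - 480x - 600
∇ E_{3} (2D) ∇ f = -192x - 384
[E_{3}, ∇] (2D) ∇ f = 0


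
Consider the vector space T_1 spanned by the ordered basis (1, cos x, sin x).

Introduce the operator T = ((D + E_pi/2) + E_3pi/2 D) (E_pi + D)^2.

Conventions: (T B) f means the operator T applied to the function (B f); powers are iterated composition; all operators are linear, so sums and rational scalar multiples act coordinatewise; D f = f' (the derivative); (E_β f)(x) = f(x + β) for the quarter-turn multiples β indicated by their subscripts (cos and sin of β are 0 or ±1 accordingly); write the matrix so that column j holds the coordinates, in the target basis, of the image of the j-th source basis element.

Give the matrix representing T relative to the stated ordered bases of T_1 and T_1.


the matrix is [[1, 0, 0]; [0, 4, -2]; [0, 2, 4]] (rows listed top to bottom)

image of 1: 1
image of cos x: 4cos x + 2sin x
image of sin x: -2cos x + 4sin x
each image's coordinates form column j of the matrix


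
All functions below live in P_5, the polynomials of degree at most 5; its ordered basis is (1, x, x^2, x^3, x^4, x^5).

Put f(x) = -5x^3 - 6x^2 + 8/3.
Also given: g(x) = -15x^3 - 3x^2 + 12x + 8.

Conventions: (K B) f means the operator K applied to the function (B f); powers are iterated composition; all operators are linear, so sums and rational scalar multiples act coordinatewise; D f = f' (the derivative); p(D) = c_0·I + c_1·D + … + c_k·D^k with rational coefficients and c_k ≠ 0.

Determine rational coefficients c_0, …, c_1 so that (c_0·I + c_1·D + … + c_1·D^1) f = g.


D^0 f = -5x^3 - 6x^2 + 8/3
D^1 f = -15x^2 - 12x
matching coefficients of g against c_0 f + c_1 Df + … from the top degree down determines the c_i
solution: c_0 = 3, c_1 = -1

p(D) = 3·I − D, i.e. c_0 = 3, c_1 = -1


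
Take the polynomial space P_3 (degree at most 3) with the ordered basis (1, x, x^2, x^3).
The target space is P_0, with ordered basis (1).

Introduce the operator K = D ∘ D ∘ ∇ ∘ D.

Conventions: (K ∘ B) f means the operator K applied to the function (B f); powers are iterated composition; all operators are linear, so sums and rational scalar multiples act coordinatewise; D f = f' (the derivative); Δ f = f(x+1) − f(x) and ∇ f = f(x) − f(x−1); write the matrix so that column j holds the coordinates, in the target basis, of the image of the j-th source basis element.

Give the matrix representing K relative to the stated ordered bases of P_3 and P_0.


image of 1: 0
image of x: 0
image of x^2: 0
image of x^3: 0
each image's coordinates form column j of the matrix

the matrix is [[0, 0, 0, 0]] (rows listed top to bottom)


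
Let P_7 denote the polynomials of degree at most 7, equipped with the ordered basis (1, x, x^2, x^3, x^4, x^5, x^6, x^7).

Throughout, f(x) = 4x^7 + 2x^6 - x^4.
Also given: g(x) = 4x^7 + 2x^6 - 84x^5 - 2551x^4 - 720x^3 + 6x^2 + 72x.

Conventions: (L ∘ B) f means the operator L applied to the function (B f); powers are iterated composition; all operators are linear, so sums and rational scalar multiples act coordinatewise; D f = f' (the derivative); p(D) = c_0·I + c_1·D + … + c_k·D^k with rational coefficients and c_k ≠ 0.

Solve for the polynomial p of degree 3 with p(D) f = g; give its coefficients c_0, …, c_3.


D^0 f = 4x^7 + 2x^6 - x^4
D^1 f = 28x^6 + 12x^5 - 4x^3
D^2 f = 168x^5 + 60x^4 - 12x^2
D^3 f = 840x^4 + 240x^3 - 24x
matching coefficients of g against c_0 f + c_1 Df + … from the top degree down determines the c_i
solution: c_0 = 1, c_1 = 0, c_2 = -1/2, c_3 = -3

p(D) = I − (1/2)·D^2 − 3·D^3, i.e. c_0 = 1, c_1 = 0, c_2 = -1/2, c_3 = -3


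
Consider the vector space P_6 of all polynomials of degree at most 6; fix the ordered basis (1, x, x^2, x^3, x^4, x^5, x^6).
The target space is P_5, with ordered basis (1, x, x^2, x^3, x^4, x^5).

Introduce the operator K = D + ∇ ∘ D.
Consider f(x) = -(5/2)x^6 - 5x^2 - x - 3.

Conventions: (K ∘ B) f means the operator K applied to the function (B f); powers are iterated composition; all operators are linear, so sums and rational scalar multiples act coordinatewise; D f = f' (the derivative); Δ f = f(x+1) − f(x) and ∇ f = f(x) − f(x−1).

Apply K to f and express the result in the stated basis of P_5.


D f = -15x^5 - 10x - 1
D f = -15x^5 - 10x - 1
∇ D f = -75x^4 + 150x^3 - 150x^2 + 75x - 25
(D + ∇ ∘ D) f = -15x^5 - 75x^4 + 150x^3 - 150x^2 + 65x - 26

the result is g(x) = -15x^5 - 75x^4 + 150x^3 - 150x^2 + 65x - 26


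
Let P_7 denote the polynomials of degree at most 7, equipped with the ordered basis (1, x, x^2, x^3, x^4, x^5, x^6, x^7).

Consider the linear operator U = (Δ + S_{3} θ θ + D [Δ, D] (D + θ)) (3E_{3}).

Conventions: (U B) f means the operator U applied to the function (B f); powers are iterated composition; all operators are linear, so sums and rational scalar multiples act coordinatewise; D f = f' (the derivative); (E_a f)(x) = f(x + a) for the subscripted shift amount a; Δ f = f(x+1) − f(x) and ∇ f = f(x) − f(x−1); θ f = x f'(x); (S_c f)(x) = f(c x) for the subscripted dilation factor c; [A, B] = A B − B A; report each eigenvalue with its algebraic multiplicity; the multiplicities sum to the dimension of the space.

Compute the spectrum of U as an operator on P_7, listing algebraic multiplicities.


image of 1: 0
image of x: 9x + 3
image of x^2: 108x^2 + 60x + 21
image of x^3: 729x^3 + 981x^2 + 306x + 111
image of x^4: 3888x^4 + 8760x^3 + 5958x^2 + 1416x + 525
image of x^5: 18225x^5 + 58335x^4 + 65820x^3 + 30270x^2 + 6270x + 2343
image of x^6: 78732x^6 + 328068x^5 + 525195x^4 + 395880x^3 + 139095x^2 + 27180x + 10101
image of x^7: 321489x^7 + 1653393x^6 + 3444966x^5 + 3678045x^4 + 2085090x^3 + 600327x^2 + 116634x + 42591
the matrix is upper triangular; its diagonal is (0, 9, 108, 729, 3888, 18225, 78732, 321489)
for a triangular matrix the eigenvalues are the diagonal entries, with algebraic multiplicity their repetition count

λ = 0 (multiplicity 1), λ = 9 (multiplicity 1), λ = 108 (multiplicity 1), λ = 729 (multiplicity 1), λ = 3888 (multiplicity 1), λ = 18225 (multiplicity 1), λ = 78732 (multiplicity 1), λ = 321489 (multiplicity 1)


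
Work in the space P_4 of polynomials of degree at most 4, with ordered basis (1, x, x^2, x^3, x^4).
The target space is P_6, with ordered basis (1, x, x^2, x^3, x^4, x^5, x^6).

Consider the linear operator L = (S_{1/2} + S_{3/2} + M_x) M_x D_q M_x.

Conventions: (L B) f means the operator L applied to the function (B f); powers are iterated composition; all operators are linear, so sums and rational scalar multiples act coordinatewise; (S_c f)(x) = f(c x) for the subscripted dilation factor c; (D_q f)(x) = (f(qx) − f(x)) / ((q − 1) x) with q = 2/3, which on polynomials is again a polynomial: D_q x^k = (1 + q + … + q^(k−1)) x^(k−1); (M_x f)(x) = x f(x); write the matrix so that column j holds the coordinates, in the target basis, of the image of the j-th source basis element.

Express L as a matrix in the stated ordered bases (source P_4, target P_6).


the matrix is [[0, 0, 0, 0, 0]; [2, 0, 0, 0, 0]; [1, 25/6, 0, 0, 0]; [0, 5/3, 133/18, 0, 0]; [0, 0, 19/9, 2665/216, 0]; [0, 0, 0, 65/27, 12871/648]; [0, 0, 0, 0, 211/81]] (rows listed top to bottom)

image of 1: x^2 + 2x
image of x: (5/3)x^3 + (25/6)x^2
image of x^2: (19/9)x^4 + (133/18)x^3
image of x^3: (65/27)x^5 + (2665/216)x^4
image of x^4: (211/81)x^6 + (12871/648)x^5
each image's coordinates form column j of the matrix


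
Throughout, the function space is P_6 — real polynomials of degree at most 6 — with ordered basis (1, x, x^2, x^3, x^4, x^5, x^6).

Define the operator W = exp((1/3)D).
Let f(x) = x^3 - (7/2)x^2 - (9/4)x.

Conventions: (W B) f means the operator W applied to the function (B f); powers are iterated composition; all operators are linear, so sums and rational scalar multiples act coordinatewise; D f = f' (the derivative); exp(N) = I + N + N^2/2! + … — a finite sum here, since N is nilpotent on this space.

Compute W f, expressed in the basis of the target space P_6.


order-1 term: x^2 - (7/3)x - 3/4
order-2 term: (1/3)x - 7/18
order-3 term: 1/27
the series for exp((1/3)D) f terminates at order 3
exp((1/3)D) f = x^3 - (5/2)x^2 - (17/4)x - 119/108

g(x) = x^3 - (5/2)x^2 - (17/4)x - 119/108


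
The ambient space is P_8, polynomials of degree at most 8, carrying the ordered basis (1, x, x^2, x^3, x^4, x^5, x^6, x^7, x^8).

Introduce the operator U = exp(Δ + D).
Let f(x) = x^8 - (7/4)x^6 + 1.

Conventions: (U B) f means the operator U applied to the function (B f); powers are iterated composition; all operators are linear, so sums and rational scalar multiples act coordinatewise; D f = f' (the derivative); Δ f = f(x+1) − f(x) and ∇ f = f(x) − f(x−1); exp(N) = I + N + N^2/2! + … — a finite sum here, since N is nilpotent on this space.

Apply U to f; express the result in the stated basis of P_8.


the image equals g(x) = x^8 + 16x^7 + (553/4)x^6 + 819x^5 + (14035/4)x^4 + 10843x^3 + 23191x^2 + (61977/2)x + 78453/4

order-1 term: 16x^7 + 28x^6 + 35x^5 + (175/4)x^4 + 21x^3 + (7/4)x^2 - (5/2)x - 3/4
order-2 term: 112x^6 + 336x^5 + 665x^4 + 910x^3 + (2989/4)x^2 + 350x + 281/4
order-3 term: 448x^5 + 1680x^4 + 3640x^3 + 4830x^2 + 3577x + 4627/4
order-4 term: 1120x^4 + 4480x^3 + 9100x^2 + 9800x + 4438
order-5 term: 1792x^3 + 6720x^2 + 10864x + 6860
order-6 term: 1792x^2 + 5376x + 5040
order-7 term: 1024x + 1792
order-8 term: 256
the series for exp(Δ + D) f terminates at order 8
exp(Δ + D) f = x^8 + 16x^7 + (553/4)x^6 + 819x^5 + (14035/4)x^4 + 10843x^3 + 23191x^2 + (61977/2)x + 78453/4


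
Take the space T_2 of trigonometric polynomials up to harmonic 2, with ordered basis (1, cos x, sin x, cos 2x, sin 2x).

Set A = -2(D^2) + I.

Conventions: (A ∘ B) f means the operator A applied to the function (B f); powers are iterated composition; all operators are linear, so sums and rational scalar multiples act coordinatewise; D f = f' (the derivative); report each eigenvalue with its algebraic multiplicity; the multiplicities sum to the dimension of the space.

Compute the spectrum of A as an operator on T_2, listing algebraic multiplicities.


λ = 1 (multiplicity 1), λ = 3 (multiplicity 2), λ = 9 (multiplicity 2)

image of 1: 1
image of cos x: 3cos x
image of sin x: 3sin x
image of cos 2x: 9cos 2x
image of sin 2x: 9sin 2x
the matrix is diagonal; its diagonal is (1, 3, 3, 9, 9)
for a triangular matrix the eigenvalues are the diagonal entries, with algebraic multiplicity their repetition count


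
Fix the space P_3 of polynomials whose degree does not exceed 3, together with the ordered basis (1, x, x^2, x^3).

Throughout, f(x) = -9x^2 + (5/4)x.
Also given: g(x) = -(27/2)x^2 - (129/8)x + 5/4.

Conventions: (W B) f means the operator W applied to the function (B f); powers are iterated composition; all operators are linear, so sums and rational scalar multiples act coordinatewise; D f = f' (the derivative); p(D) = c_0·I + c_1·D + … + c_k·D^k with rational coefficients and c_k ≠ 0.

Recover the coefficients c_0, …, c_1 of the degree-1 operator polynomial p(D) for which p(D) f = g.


p(D) = (3/2)·I + D, i.e. c_0 = 3/2, c_1 = 1

D^0 f = -9x^2 + (5/4)x
D^1 f = -18x + 5/4
matching coefficients of g against c_0 f + c_1 Df + … from the top degree down determines the c_i
solution: c_0 = 3/2, c_1 = 1


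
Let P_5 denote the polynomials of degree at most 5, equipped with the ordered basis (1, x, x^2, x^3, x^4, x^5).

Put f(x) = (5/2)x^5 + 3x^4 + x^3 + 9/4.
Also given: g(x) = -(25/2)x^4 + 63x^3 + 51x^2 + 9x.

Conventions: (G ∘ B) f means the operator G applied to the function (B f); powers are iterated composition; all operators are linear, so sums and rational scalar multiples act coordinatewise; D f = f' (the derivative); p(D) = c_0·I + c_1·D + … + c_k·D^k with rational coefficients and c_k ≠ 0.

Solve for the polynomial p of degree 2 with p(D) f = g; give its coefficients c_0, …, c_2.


D^0 f = (5/2)x^5 + 3x^4 + x^3 + 9/4
D^1 f = (25/2)x^4 + 12x^3 + 3x^2
D^2 f = 50x^3 + 36x^2 + 6x
matching coefficients of g against c_0 f + c_1 Df + … from the top degree down determines the c_i
solution: c_0 = 0, c_1 = -1, c_2 = 3/2

p(D) = -D + (3/2)·D^2, i.e. c_0 = 0, c_1 = -1, c_2 = 3/2


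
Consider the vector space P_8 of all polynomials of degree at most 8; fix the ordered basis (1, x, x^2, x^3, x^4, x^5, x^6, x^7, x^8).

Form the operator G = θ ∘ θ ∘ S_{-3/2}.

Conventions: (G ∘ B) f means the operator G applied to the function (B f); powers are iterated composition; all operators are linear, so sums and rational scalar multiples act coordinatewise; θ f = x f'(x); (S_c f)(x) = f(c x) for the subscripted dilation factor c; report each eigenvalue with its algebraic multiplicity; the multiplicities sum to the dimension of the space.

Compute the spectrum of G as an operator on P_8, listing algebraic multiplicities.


λ = -107163/128 (multiplicity 1), λ = -6075/32 (multiplicity 1), λ = -243/8 (multiplicity 1), λ = -3/2 (multiplicity 1), λ = 0 (multiplicity 1), λ = 9 (multiplicity 1), λ = 81 (multiplicity 1), λ = 6561/16 (multiplicity 1), λ = 6561/4 (multiplicity 1)

image of 1: 0
image of x: -(3/2)x
image of x^2: 9x^2
image of x^3: -(243/8)x^3
image of x^4: 81x^4
image of x^5: -(6075/32)x^5
image of x^6: (6561/16)x^6
image of x^7: -(107163/128)x^7
image of x^8: (6561/4)x^8
the matrix is upper triangular; its diagonal is (0, -3/2, 9, -243/8, 81, -6075/32, 6561/16, -107163/128, 6561/4)
for a triangular matrix the eigenvalues are the diagonal entries, with algebraic multiplicity their repetition count


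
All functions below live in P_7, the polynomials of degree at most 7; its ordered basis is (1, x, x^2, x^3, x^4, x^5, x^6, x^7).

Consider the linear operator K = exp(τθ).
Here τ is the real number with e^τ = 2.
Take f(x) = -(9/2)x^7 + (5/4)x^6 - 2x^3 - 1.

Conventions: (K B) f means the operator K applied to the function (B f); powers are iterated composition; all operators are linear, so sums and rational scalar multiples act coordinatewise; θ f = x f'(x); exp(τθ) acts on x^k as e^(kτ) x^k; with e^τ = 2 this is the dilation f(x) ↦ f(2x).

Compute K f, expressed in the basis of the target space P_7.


the result is g(x) = -576x^7 + 80x^6 - 16x^3 - 1

exp(τθ) x^k = e^(kτ) x^k; with e^τ = 2 this sends x^k to 2^k x^k
x^3 ↦ 8 x^3
x^6 ↦ 64 x^6
x^7 ↦ 128 x^7
applying this coordinatewise to f: exp(τθ) f = -576x^7 + 80x^6 - 16x^3 - 1


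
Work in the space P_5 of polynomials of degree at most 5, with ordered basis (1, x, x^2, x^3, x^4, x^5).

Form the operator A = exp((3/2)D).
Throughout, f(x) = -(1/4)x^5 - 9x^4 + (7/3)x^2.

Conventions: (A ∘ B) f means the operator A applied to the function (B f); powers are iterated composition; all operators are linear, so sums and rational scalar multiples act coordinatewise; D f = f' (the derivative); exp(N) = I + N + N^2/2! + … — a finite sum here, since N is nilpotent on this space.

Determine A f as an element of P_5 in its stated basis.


order-1 term: -(15/8)x^4 - 54x^3 + 7x
order-2 term: -(45/8)x^3 - (243/2)x^2 + 21/4
order-3 term: -(135/16)x^2 - (243/2)x
order-4 term: -(405/64)x - 729/16
order-5 term: -243/128
the series for exp((3/2)D) f terminates at order 5
exp((3/2)D) f = -(1/4)x^5 - (87/8)x^4 - (477/8)x^3 - (6125/48)x^2 - (7733/64)x - 5403/128

g(x) = -(1/4)x^5 - (87/8)x^4 - (477/8)x^3 - (6125/48)x^2 - (7733/64)x - 5403/128
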